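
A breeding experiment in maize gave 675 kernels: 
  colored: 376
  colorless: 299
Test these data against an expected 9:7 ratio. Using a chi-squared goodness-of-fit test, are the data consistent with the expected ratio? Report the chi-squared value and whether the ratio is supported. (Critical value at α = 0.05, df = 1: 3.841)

0.082; consistent

Total ratio parts = 16. Expected numbers out of 675:
  colored: 675 × 9/16 = 379.6875
  colorless: 675 × 7/16 = 295.3125
χ² = Σ (O − E)² / E
  colored: (376 − 379.6875)² / 379.6875 = 0.0358
  colorless: (299 − 295.3125)² / 295.3125 = 0.0460
χ² = 0.0358 + 0.0460 = 0.0818 ≈ 0.082
Degrees of freedom = 2 − 1 = 1; critical value at α = 0.05 is 3.841.
Since 0.082 < 3.841, we fail to reject the null hypothesis — the data are consistent with the 9:7 ratio.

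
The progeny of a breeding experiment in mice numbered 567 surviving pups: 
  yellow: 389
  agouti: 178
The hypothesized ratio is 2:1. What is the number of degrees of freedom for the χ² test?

1

A goodness-of-fit test with 2 phenotype classes has df = 2 − 1 = 1.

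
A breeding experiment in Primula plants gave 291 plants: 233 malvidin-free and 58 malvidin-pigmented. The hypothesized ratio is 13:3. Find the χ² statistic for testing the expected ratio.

Total ratio parts = 16. Expected numbers out of 291:
  malvidin-free: 291 × 13/16 = 236.4375
  malvidin-pigmented: 291 × 3/16 = 54.5625
χ² = Σ (O − E)² / E
  malvidin-free: (233 − 236.4375)² / 236.4375 = 0.0500
  malvidin-pigmented: (58 − 54.5625)² / 54.5625 = 0.2166
χ² = 0.0500 + 0.2166 = 0.2666 ≈ 0.267

0.267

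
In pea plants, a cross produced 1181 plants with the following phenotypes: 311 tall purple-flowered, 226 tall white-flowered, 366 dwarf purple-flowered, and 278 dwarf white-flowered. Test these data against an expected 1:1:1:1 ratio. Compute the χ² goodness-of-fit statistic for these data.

Under the 1:1:1:1 hypothesis (Σ ratio = 4, N = 1181):
  tall purple-flowered: 1181 × 1/4 = 295.25
  tall white-flowered: 1181 × 1/4 = 295.25
  dwarf purple-flowered: 1181 × 1/4 = 295.25
  dwarf white-flowered: 1181 × 1/4 = 295.25
χ² = Σ (O − E)² / E
  tall purple-flowered: (311 − 295.25)² / 295.25 = 0.8402
  tall white-flowered: (226 − 295.25)² / 295.25 = 16.2424
  dwarf purple-flowered: (366 − 295.25)² / 295.25 = 16.9536
  dwarf white-flowered: (278 − 295.25)² / 295.25 = 1.0078
χ² = 0.8402 + 16.2424 + 16.9536 + 1.0078 = 35.044

35.044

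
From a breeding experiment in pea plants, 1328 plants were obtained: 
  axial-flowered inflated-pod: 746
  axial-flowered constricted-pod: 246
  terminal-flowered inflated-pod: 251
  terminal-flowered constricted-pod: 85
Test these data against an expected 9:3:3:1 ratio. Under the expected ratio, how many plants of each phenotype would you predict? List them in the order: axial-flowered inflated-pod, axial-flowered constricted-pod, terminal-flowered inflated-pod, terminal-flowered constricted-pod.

747, 249, 249, 83

Total ratio parts = 16. Expected numbers out of 1328:
  axial-flowered inflated-pod: 1328 × 9/16 = 747
  axial-flowered constricted-pod: 1328 × 3/16 = 249
  terminal-flowered inflated-pod: 1328 × 3/16 = 249
  terminal-flowered constricted-pod: 1328 × 1/16 = 83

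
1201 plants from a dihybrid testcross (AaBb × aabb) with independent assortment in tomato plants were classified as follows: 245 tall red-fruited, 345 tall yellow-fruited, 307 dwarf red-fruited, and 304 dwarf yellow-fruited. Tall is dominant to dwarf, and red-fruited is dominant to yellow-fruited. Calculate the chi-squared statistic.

17.035

A dihybrid testcross with independent assortment gives a 1:1:1:1 ratio.
The 1:1:1:1 ratio has 4 parts, so with N = 1201 the expected counts are:
  tall red-fruited: 1201 × 1/4 = 300.25
  tall yellow-fruited: 1201 × 1/4 = 300.25
  dwarf red-fruited: 1201 × 1/4 = 300.25
  dwarf yellow-fruited: 1201 × 1/4 = 300.25
χ² = Σ (O − E)² / E
  tall red-fruited: (245 − 300.25)² / 300.25 = 10.1667
  tall yellow-fruited: (345 − 300.25)² / 300.25 = 6.6697
  dwarf red-fruited: (307 − 300.25)² / 300.25 = 0.1517
  dwarf yellow-fruited: (304 − 300.25)² / 300.25 = 0.0468
χ² = 10.1667 + 6.6697 + 0.1517 + 0.0468 = 17.0349 ≈ 17.035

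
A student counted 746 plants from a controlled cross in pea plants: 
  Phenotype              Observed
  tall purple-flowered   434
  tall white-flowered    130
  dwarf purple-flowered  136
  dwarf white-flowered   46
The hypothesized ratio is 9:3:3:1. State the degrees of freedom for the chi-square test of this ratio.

3

A goodness-of-fit test with 4 phenotype classes has df = 4 − 1 = 3.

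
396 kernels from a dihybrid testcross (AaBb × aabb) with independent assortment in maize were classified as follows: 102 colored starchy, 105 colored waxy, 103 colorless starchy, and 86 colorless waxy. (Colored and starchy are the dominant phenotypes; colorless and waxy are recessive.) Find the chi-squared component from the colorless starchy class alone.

0.162

A dihybrid testcross with independent assortment gives a 1:1:1:1 ratio.
The 1:1:1:1 ratio has 4 parts, so with N = 396 the expected counts are:
  colored starchy: 396 × 1/4 = 99
  colored waxy: 396 × 1/4 = 99
  colorless starchy: 396 × 1/4 = 99
  colorless waxy: 396 × 1/4 = 99
Contribution of colorless starchy: (103 − 99)² / 99 = 0.1616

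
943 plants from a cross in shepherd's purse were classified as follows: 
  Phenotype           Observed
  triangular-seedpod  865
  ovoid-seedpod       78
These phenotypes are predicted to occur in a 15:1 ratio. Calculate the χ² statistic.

6.577

The 15:1 ratio has 16 parts, so with N = 943 the expected counts are:
  triangular-seedpod: 943 × 15/16 = 884.0625
  ovoid-seedpod: 943 × 1/16 = 58.9375
χ² = Σ (O − E)² / E
  triangular-seedpod: (865 − 884.0625)² / 884.0625 = 0.4110
  ovoid-seedpod: (78 − 58.9375)² / 58.9375 = 6.1655
χ² = 0.4110 + 6.1655 = 6.5765 ≈ 6.577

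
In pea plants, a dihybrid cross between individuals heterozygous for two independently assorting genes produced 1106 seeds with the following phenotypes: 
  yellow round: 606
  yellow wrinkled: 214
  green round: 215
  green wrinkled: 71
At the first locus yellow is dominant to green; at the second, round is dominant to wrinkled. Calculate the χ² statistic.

A dihybrid F₂ with independent assortment and complete dominance at both loci gives a 9:3:3:1 phenotypic ratio.
The 9:3:3:1 ratio has 16 parts, so with N = 1106 the expected counts are:
  yellow round: 1106 × 9/16 = 622.125
  yellow wrinkled: 1106 × 3/16 = 207.375
  green round: 1106 × 3/16 = 207.375
  green wrinkled: 1106 × 1/16 = 69.125
χ² = Σ (O − E)² / E
  yellow round: (606 − 622.125)² / 622.125 = 0.4179
  yellow wrinkled: (214 − 207.375)² / 207.375 = 0.2116
  green round: (215 − 207.375)² / 207.375 = 0.2804
  green wrinkled: (71 − 69.125)² / 69.125 = 0.0509
χ² = 0.4179 + 0.2116 + 0.2804 + 0.0509 = 0.9608 ≈ 0.961

0.961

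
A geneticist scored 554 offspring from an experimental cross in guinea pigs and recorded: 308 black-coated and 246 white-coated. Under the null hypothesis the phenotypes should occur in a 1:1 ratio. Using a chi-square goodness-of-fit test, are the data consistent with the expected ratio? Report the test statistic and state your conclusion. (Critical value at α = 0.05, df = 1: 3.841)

6.939; not consistent

Under the 1:1 hypothesis (Σ ratio = 2, N = 554):
  black-coated: 554 × 1/2 = 277
  white-coated: 554 × 1/2 = 277
χ² = Σ (O − E)² / E
  black-coated: (308 − 277)² / 277 = 3.4693
  white-coated: (246 − 277)² / 277 = 3.4693
χ² = 3.4693 + 3.4693 = 6.9386 ≈ 6.939
Degrees of freedom = 2 − 1 = 1; critical value at α = 0.05 is 3.841.
Since 6.939 > 3.841, we reject the null hypothesis — the data do not fit the 1:1 ratio.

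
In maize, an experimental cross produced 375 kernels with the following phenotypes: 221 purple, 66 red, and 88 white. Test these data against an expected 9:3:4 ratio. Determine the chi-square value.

1.097

Under the 9:3:4 hypothesis (Σ ratio = 16, N = 375):
  purple: 375 × 9/16 = 210.9375
  red: 375 × 3/16 = 70.3125
  white: 375 × 4/16 = 93.75
χ² = Σ (O − E)² / E
  purple: (221 − 210.9375)² / 210.9375 = 0.4800
  red: (66 − 70.3125)² / 70.3125 = 0.2645
  white: (88 − 93.75)² / 93.75 = 0.3527
χ² = 0.4800 + 0.2645 + 0.3527 = 1.0972 ≈ 1.097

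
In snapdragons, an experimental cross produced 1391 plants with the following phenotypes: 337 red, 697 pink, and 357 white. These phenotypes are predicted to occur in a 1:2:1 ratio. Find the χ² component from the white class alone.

Total ratio parts = 4. Expected numbers out of 1391:
  red: 1391 × 1/4 = 347.75
  pink: 1391 × 2/4 = 695.5
  white: 1391 × 1/4 = 347.75
Contribution of white: (357 − 347.75)² / 347.75 = 0.2460

0.246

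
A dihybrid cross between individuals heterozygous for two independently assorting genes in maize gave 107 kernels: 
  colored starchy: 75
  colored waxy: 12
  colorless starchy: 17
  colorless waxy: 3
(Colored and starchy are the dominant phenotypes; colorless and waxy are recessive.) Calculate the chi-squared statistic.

9.386

A dihybrid F₂ with independent assortment and complete dominance at both loci gives a 9:3:3:1 phenotypic ratio.
Expected counts for N = 107 under a 9:3:3:1 ratio (total parts = 16):
  colored starchy: 107 × 9/16 = 60.1875
  colored waxy: 107 × 3/16 = 20.0625
  colorless starchy: 107 × 3/16 = 20.0625
  colorless waxy: 107 × 1/16 = 6.6875
χ² = Σ (O − E)² / E
  colored starchy: (75 − 60.1875)² / 60.1875 = 3.6454
  colored waxy: (12 − 20.0625)² / 20.0625 = 3.2401
  colorless starchy: (17 − 20.0625)² / 20.0625 = 0.4675
  colorless waxy: (3 − 6.6875)² / 6.6875 = 2.0333
χ² = 3.6454 + 3.2401 + 0.4675 + 2.0333 = 9.3863 ≈ 9.386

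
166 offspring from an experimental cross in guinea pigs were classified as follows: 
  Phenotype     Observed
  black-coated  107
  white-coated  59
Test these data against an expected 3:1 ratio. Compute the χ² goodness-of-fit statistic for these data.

9.839

Total ratio parts = 4. Expected numbers out of 166:
  black-coated: 166 × 3/4 = 124.5
  white-coated: 166 × 1/4 = 41.5
χ² = Σ (O − E)² / E
  black-coated: (107 − 124.5)² / 124.5 = 2.4598
  white-coated: (59 − 41.5)² / 41.5 = 7.3795
χ² = 2.4598 + 7.3795 = 9.8393 ≈ 9.839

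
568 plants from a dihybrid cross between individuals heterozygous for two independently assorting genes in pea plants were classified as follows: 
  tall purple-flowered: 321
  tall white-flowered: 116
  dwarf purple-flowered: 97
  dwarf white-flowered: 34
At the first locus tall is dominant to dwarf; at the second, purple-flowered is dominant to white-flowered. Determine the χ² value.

1.765

A dihybrid F₂ with independent assortment and complete dominance at both loci gives a 9:3:3:1 phenotypic ratio.
Expected counts for N = 568 under a 9:3:3:1 ratio (total parts = 16):
  tall purple-flowered: 568 × 9/16 = 319.5
  tall white-flowered: 568 × 3/16 = 106.5
  dwarf purple-flowered: 568 × 3/16 = 106.5
  dwarf white-flowered: 568 × 1/16 = 35.5
χ² = Σ (O − E)² / E
  tall purple-flowered: (321 − 319.5)² / 319.5 = 0.0070
  tall white-flowered: (116 − 106.5)² / 106.5 = 0.8474
  dwarf purple-flowered: (97 − 106.5)² / 106.5 = 0.8474
  dwarf white-flowered: (34 − 35.5)² / 35.5 = 0.0634
χ² = 0.0070 + 0.8474 + 0.8474 + 0.0634 = 1.7652 ≈ 1.765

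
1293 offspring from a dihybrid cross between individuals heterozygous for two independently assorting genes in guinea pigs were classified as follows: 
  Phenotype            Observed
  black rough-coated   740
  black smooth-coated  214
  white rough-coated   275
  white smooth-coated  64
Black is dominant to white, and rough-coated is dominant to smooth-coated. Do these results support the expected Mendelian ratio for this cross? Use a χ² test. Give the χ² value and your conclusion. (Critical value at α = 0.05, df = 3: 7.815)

11.428; not consistent

A dihybrid F₂ with independent assortment and complete dominance at both loci gives a 9:3:3:1 phenotypic ratio.
Total ratio parts = 16. Expected numbers out of 1293:
  black rough-coated: 1293 × 9/16 = 727.3125
  black smooth-coated: 1293 × 3/16 = 242.4375
  white rough-coated: 1293 × 3/16 = 242.4375
  white smooth-coated: 1293 × 1/16 = 80.8125
χ² = Σ (O − E)² / E
  black rough-coated: (740 − 727.3125)² / 727.3125 = 0.2213
  black smooth-coated: (214 − 242.4375)² / 242.4375 = 3.3357
  white rough-coated: (275 − 242.4375)² / 242.4375 = 4.3736
  white smooth-coated: (64 − 80.8125)² / 80.8125 = 3.4977
χ² = 0.2213 + 3.3357 + 4.3736 + 3.4977 = 11.4283 ≈ 11.428
Degrees of freedom = 4 − 1 = 3; critical value at α = 0.05 is 7.815.
Since 11.428 > 7.815, we reject the null hypothesis — the data do not fit the 9:3:3:1 ratio.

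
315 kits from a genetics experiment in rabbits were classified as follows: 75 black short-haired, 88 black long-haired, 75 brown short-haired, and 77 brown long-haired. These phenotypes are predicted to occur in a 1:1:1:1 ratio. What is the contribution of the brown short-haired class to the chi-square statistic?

The 1:1:1:1 ratio has 4 parts, so with N = 315 the expected counts are:
  black short-haired: 315 × 1/4 = 78.75
  black long-haired: 315 × 1/4 = 78.75
  brown short-haired: 315 × 1/4 = 78.75
  brown long-haired: 315 × 1/4 = 78.75
Contribution of brown short-haired: (75 − 78.75)² / 78.75 = 0.1786

0.179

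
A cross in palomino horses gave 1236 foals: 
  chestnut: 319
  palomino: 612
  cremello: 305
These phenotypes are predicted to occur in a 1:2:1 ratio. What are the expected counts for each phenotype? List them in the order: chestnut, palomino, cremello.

The 1:2:1 ratio has 4 parts, so with N = 1236 the expected counts are:
  chestnut: 1236 × 1/4 = 309
  palomino: 1236 × 2/4 = 618
  cremello: 1236 × 1/4 = 309

309, 618, 309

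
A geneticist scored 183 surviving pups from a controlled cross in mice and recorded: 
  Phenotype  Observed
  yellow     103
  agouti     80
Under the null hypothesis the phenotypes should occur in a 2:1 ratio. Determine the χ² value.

Total ratio parts = 3. Expected numbers out of 183:
  yellow: 183 × 2/3 = 122
  agouti: 183 × 1/3 = 61
χ² = Σ (O − E)² / E
  yellow: (103 − 122)² / 122 = 2.9590
  agouti: (80 − 61)² / 61 = 5.9180
χ² = 2.9590 + 5.9180 = 8.877

8.877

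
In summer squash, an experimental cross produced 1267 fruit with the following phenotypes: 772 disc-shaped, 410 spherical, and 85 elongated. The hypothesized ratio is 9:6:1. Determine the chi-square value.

14.289

The 9:6:1 ratio has 16 parts, so with N = 1267 the expected counts are:
  disc-shaped: 1267 × 9/16 = 712.6875
  spherical: 1267 × 6/16 = 475.125
  elongated: 1267 × 1/16 = 79.1875
χ² = Σ (O − E)² / E
  disc-shaped: (772 − 712.6875)² / 712.6875 = 4.9362
  spherical: (410 − 475.125)² / 475.125 = 8.9266
  elongated: (85 − 79.1875)² / 79.1875 = 0.4266
χ² = 4.9362 + 8.9266 + 0.4266 = 14.2894 ≈ 14.289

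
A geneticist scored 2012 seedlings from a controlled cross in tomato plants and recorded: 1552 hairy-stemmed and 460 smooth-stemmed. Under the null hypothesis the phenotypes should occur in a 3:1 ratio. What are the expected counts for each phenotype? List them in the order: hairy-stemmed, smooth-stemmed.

Expected counts for N = 2012 under a 3:1 ratio (total parts = 4):
  hairy-stemmed: 2012 × 3/4 = 1509
  smooth-stemmed: 2012 × 1/4 = 503

1509, 503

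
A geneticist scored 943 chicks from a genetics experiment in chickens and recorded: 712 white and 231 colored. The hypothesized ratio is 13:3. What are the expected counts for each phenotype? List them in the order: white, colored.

The 13:3 ratio has 16 parts, so with N = 943 the expected counts are:
  white: 943 × 13/16 = 766.1875
  colored: 943 × 3/16 = 176.8125

766.1875, 176.8125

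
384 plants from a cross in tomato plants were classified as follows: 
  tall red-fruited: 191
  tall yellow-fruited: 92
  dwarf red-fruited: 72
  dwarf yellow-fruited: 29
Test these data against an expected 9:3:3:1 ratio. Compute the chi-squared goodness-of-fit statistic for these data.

9.491

The 9:3:3:1 ratio has 16 parts, so with N = 384 the expected counts are:
  tall red-fruited: 384 × 9/16 = 216
  tall yellow-fruited: 384 × 3/16 = 72
  dwarf red-fruited: 384 × 3/16 = 72
  dwarf yellow-fruited: 384 × 1/16 = 24
χ² = Σ (O − E)² / E
  tall red-fruited: (191 − 216)² / 216 = 2.8935
  tall yellow-fruited: (92 − 72)² / 72 = 5.5556
  dwarf red-fruited: (72 − 72)² / 72 = 0.0000
  dwarf yellow-fruited: (29 − 24)² / 24 = 1.0417
χ² = 2.8935 + 5.5556 + 0.0000 + 1.0417 = 9.4908 ≈ 9.491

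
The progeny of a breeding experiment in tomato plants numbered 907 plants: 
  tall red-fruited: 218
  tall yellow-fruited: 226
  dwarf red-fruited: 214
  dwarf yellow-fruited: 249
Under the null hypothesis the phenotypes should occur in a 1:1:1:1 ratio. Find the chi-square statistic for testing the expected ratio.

3.240

Expected counts for N = 907 under a 1:1:1:1 ratio (total parts = 4):
  tall red-fruited: 907 × 1/4 = 226.75
  tall yellow-fruited: 907 × 1/4 = 226.75
  dwarf red-fruited: 907 × 1/4 = 226.75
  dwarf yellow-fruited: 907 × 1/4 = 226.75
χ² = Σ (O − E)² / E
  tall red-fruited: (218 − 226.75)² / 226.75 = 0.3377
  tall yellow-fruited: (226 − 226.75)² / 226.75 = 0.0025
  dwarf red-fruited: (214 − 226.75)² / 226.75 = 0.7169
  dwarf yellow-fruited: (249 − 226.75)² / 226.75 = 2.1833
χ² = 0.3377 + 0.0025 + 0.7169 + 2.1833 = 3.2404 ≈ 3.240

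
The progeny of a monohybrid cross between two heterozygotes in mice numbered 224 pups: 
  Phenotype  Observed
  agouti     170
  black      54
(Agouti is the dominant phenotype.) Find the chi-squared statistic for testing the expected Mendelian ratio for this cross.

0.095

For a monohybrid cross between heterozygotes with complete dominance, the expected phenotypic ratio is 3:1.
The 3:1 ratio has 4 parts, so with N = 224 the expected counts are:
  agouti: 224 × 3/4 = 168
  black: 224 × 1/4 = 56
χ² = Σ (O − E)² / E
  agouti: (170 − 168)² / 168 = 0.0238
  black: (54 − 56)² / 56 = 0.0714
χ² = 0.0238 + 0.0714 = 0.0952 ≈ 0.095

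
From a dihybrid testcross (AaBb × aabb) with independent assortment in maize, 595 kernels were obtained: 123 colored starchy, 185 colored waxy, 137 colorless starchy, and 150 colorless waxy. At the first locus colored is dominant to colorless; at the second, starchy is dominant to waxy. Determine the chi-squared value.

14.230

A dihybrid testcross with independent assortment gives a 1:1:1:1 ratio.
Under the 1:1:1:1 hypothesis (Σ ratio = 4, N = 595):
  colored starchy: 595 × 1/4 = 148.75
  colored waxy: 595 × 1/4 = 148.75
  colorless starchy: 595 × 1/4 = 148.75
  colorless waxy: 595 × 1/4 = 148.75
χ² = Σ (O − E)² / E
  colored starchy: (123 − 148.75)² / 148.75 = 4.4576
  colored waxy: (185 − 148.75)² / 148.75 = 8.8340
  colorless starchy: (137 − 148.75)² / 148.75 = 0.9282
  colorless waxy: (150 − 148.75)² / 148.75 = 0.0105
χ² = 4.4576 + 8.8340 + 0.9282 + 0.0105 = 14.2303 ≈ 14.230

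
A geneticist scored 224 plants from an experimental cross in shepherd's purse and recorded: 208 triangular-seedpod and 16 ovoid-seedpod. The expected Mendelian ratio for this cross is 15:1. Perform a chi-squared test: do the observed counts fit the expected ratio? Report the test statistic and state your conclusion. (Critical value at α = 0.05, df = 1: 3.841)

Total ratio parts = 16. Expected numbers out of 224:
  triangular-seedpod: 224 × 15/16 = 210
  ovoid-seedpod: 224 × 1/16 = 14
χ² = Σ (O − E)² / E
  triangular-seedpod: (208 − 210)² / 210 = 0.0190
  ovoid-seedpod: (16 − 14)² / 14 = 0.2857
χ² = 0.0190 + 0.2857 = 0.3047 ≈ 0.305
Degrees of freedom = 2 − 1 = 1; critical value at α = 0.05 is 3.841.
Since 0.305 < 3.841, we fail to reject the null hypothesis — the data are consistent with the 15:1 ratio.

0.305; consistent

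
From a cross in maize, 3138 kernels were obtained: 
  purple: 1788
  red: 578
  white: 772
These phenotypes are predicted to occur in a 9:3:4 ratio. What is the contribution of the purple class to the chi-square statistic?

Total ratio parts = 16. Expected numbers out of 3138:
  purple: 3138 × 9/16 = 1765.125
  red: 3138 × 3/16 = 588.375
  white: 3138 × 4/16 = 784.5
Contribution of purple: (1788 − 1765.125)² / 1765.125 = 0.2964

0.296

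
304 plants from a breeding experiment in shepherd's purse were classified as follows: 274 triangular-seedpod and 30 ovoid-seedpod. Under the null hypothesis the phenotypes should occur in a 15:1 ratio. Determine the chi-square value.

The 15:1 ratio has 16 parts, so with N = 304 the expected counts are:
  triangular-seedpod: 304 × 15/16 = 285
  ovoid-seedpod: 304 × 1/16 = 19
χ² = Σ (O − E)² / E
  triangular-seedpod: (274 − 285)² / 285 = 0.4246
  ovoid-seedpod: (30 − 19)² / 19 = 6.3684
χ² = 0.4246 + 6.3684 = 6.793

6.793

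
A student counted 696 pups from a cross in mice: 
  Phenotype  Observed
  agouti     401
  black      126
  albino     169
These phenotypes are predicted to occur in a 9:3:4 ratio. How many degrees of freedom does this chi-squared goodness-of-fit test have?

2

A goodness-of-fit test with 3 phenotype classes has df = 3 − 1 = 2.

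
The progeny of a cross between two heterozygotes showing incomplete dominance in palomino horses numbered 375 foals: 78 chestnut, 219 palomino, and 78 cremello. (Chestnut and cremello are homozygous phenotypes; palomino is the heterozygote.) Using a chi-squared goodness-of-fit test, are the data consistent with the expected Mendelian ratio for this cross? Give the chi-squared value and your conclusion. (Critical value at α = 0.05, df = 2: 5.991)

10.584; not consistent

With incomplete dominance, a heterozygote × heterozygote cross gives a 1:2:1 phenotypic ratio.
Under the 1:2:1 hypothesis (Σ ratio = 4, N = 375):
  chestnut: 375 × 1/4 = 93.75
  palomino: 375 × 2/4 = 187.5
  cremello: 375 × 1/4 = 93.75
χ² = Σ (O − E)² / E
  chestnut: (78 − 93.75)² / 93.75 = 2.6460
  palomino: (219 − 187.5)² / 187.5 = 5.2920
  cremello: (78 − 93.75)² / 93.75 = 2.6460
χ² = 2.6460 + 5.2920 + 2.6460 = 10.584
Degrees of freedom = 3 − 1 = 2; critical value at α = 0.05 is 5.991.
Since 10.584 > 5.991, we reject the null hypothesis — the data do not fit the 1:2:1 ratio.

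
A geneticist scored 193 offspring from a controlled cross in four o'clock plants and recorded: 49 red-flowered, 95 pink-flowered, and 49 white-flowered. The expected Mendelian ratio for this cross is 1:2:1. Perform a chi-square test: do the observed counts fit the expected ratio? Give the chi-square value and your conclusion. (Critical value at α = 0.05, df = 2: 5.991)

0.047; consistent

Expected counts for N = 193 under a 1:2:1 ratio (total parts = 4):
  red-flowered: 193 × 1/4 = 48.25
  pink-flowered: 193 × 2/4 = 96.5
  white-flowered: 193 × 1/4 = 48.25
χ² = Σ (O − E)² / E
  red-flowered: (49 − 48.25)² / 48.25 = 0.0117
  pink-flowered: (95 − 96.5)² / 96.5 = 0.0233
  white-flowered: (49 − 48.25)² / 48.25 = 0.0117
χ² = 0.0117 + 0.0233 + 0.0117 = 0.0467 ≈ 0.047
Degrees of freedom = 3 − 1 = 2; critical value at α = 0.05 is 5.991.
Since 0.047 < 5.991, we fail to reject the null hypothesis — the data are consistent with the 1:2:1 ratio.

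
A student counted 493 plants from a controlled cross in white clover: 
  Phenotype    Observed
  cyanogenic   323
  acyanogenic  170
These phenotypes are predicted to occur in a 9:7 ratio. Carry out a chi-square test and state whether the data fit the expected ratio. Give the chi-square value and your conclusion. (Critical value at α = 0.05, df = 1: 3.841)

Under the 9:7 hypothesis (Σ ratio = 16, N = 493):
  cyanogenic: 493 × 9/16 = 277.3125
  acyanogenic: 493 × 7/16 = 215.6875
χ² = Σ (O − E)² / E
  cyanogenic: (323 − 277.3125)² / 277.3125 = 7.5271
  acyanogenic: (170 − 215.6875)² / 215.6875 = 9.6776
χ² = 7.5271 + 9.6776 = 17.2047 ≈ 17.205
Degrees of freedom = 2 − 1 = 1; critical value at α = 0.05 is 3.841.
Since 17.205 > 3.841, we reject the null hypothesis — the data do not fit the 9:7 ratio.

17.205; not consistent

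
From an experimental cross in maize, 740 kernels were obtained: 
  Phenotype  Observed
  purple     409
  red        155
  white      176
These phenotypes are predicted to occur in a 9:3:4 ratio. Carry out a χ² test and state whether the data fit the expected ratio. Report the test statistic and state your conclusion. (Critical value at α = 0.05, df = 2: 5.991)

2.467; consistent

The 9:3:4 ratio has 16 parts, so with N = 740 the expected counts are:
  purple: 740 × 9/16 = 416.25
  red: 740 × 3/16 = 138.75
  white: 740 × 4/16 = 185
χ² = Σ (O − E)² / E
  purple: (409 − 416.25)² / 416.25 = 0.1263
  red: (155 − 138.75)² / 138.75 = 1.9032
  white: (176 − 185)² / 185 = 0.4378
χ² = 0.1263 + 1.9032 + 0.4378 = 2.4673 ≈ 2.467
Degrees of freedom = 3 − 1 = 2; critical value at α = 0.05 is 5.991.
Since 2.467 < 5.991, we fail to reject the null hypothesis — the data are consistent with the 9:3:4 ratio.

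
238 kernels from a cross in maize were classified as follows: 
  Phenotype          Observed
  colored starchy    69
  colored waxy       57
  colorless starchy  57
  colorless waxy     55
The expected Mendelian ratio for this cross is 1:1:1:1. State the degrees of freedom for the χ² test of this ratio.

A goodness-of-fit test with 4 phenotype classes has df = 4 − 1 = 3.

3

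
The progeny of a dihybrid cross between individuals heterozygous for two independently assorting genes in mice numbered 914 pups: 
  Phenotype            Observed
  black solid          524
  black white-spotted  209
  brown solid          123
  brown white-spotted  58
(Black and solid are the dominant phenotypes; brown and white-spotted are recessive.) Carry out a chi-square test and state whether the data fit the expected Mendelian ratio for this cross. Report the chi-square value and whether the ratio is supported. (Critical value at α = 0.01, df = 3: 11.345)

22.119; not consistent

A dihybrid F₂ with independent assortment and complete dominance at both loci gives a 9:3:3:1 phenotypic ratio.
Under the 9:3:3:1 hypothesis (Σ ratio = 16, N = 914):
  black solid: 914 × 9/16 = 514.125
  black white-spotted: 914 × 3/16 = 171.375
  brown solid: 914 × 3/16 = 171.375
  brown white-spotted: 914 × 1/16 = 57.125
χ² = Σ (O − E)² / E
  black solid: (524 − 514.125)² / 514.125 = 0.1897
  black white-spotted: (209 − 171.375)² / 171.375 = 8.2605
  brown solid: (123 − 171.375)² / 171.375 = 13.6551
  brown white-spotted: (58 − 57.125)² / 57.125 = 0.0134
χ² = 0.1897 + 8.2605 + 13.6551 + 0.0134 = 22.1187 ≈ 22.119
Degrees of freedom = 4 − 1 = 3; critical value at α = 0.01 is 11.345.
Since 22.119 > 11.345, we reject the null hypothesis — the data do not fit the 9:3:3:1 ratio.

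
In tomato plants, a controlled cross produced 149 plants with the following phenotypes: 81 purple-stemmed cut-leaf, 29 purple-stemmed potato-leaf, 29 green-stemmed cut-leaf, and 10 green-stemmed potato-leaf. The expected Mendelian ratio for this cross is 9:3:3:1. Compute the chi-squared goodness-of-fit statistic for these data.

0.226

Expected counts for N = 149 under a 9:3:3:1 ratio (total parts = 16):
  purple-stemmed cut-leaf: 149 × 9/16 = 83.8125
  purple-stemmed potato-leaf: 149 × 3/16 = 27.9375
  green-stemmed cut-leaf: 149 × 3/16 = 27.9375
  green-stemmed potato-leaf: 149 × 1/16 = 9.3125
χ² = Σ (O − E)² / E
  purple-stemmed cut-leaf: (81 − 83.8125)² / 83.8125 = 0.0944
  purple-stemmed potato-leaf: (29 − 27.9375)² / 27.9375 = 0.0404
  green-stemmed cut-leaf: (29 − 27.9375)² / 27.9375 = 0.0404
  green-stemmed potato-leaf: (10 − 9.3125)² / 9.3125 = 0.0508
χ² = 0.0944 + 0.0404 + 0.0404 + 0.0508 = 0.226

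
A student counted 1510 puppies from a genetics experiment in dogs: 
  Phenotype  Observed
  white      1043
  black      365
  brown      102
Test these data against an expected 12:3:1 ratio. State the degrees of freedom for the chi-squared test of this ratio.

A goodness-of-fit test with 3 phenotype classes has df = 3 − 1 = 2.

2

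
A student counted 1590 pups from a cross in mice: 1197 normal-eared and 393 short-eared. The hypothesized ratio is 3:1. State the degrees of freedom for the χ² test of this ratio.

1

A goodness-of-fit test with 2 phenotype classes has df = 2 − 1 = 1.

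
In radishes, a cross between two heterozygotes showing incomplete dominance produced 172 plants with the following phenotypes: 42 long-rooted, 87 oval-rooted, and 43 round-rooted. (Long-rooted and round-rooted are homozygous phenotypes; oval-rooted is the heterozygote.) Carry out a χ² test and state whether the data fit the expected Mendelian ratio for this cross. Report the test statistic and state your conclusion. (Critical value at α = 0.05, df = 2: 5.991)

With incomplete dominance, a heterozygote × heterozygote cross gives a 1:2:1 phenotypic ratio.
Under the 1:2:1 hypothesis (Σ ratio = 4, N = 172):
  long-rooted: 172 × 1/4 = 43
  oval-rooted: 172 × 2/4 = 86
  round-rooted: 172 × 1/4 = 43
χ² = Σ (O − E)² / E
  long-rooted: (42 − 43)² / 43 = 0.0233
  oval-rooted: (87 − 86)² / 86 = 0.0116
  round-rooted: (43 − 43)² / 43 = 0.0000
χ² = 0.0233 + 0.0116 + 0.0000 = 0.0349 ≈ 0.035
Degrees of freedom = 3 − 1 = 2; critical value at α = 0.05 is 5.991.
Since 0.035 < 5.991, we fail to reject the null hypothesis — the data are consistent with the 1:2:1 ratio.

0.035; consistent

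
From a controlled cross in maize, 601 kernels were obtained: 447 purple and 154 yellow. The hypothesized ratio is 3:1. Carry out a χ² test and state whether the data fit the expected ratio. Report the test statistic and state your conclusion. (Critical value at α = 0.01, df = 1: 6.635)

Expected counts for N = 601 under a 3:1 ratio (total parts = 4):
  purple: 601 × 3/4 = 450.75
  yellow: 601 × 1/4 = 150.25
χ² = Σ (O − E)² / E
  purple: (447 − 450.75)² / 450.75 = 0.0312
  yellow: (154 − 150.25)² / 150.25 = 0.0936
χ² = 0.0312 + 0.0936 = 0.1248 ≈ 0.125
Degrees of freedom = 2 − 1 = 1; critical value at α = 0.01 is 6.635.
Since 0.125 < 6.635, we fail to reject the null hypothesis — the data are consistent with the 3:1 ratio.

0.125; consistent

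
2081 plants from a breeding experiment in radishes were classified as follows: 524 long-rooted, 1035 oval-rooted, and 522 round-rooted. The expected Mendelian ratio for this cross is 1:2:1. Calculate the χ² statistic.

Under the 1:2:1 hypothesis (Σ ratio = 4, N = 2081):
  long-rooted: 2081 × 1/4 = 520.25
  oval-rooted: 2081 × 2/4 = 1040.5
  round-rooted: 2081 × 1/4 = 520.25
χ² = Σ (O − E)² / E
  long-rooted: (524 − 520.25)² / 520.25 = 0.0270
  oval-rooted: (1035 − 1040.5)² / 1040.5 = 0.0291
  round-rooted: (522 − 520.25)² / 520.25 = 0.0059
χ² = 0.0270 + 0.0291 + 0.0059 = 0.062

0.062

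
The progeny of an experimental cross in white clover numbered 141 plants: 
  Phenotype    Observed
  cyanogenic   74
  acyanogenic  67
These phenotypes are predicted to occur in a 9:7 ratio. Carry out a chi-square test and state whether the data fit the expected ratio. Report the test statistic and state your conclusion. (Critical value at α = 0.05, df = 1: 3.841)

The 9:7 ratio has 16 parts, so with N = 141 the expected counts are:
  cyanogenic: 141 × 9/16 = 79.3125
  acyanogenic: 141 × 7/16 = 61.6875
χ² = Σ (O − E)² / E
  cyanogenic: (74 − 79.3125)² / 79.3125 = 0.3558
  acyanogenic: (67 − 61.6875)² / 61.6875 = 0.4575
χ² = 0.3558 + 0.4575 = 0.8133 ≈ 0.813
Degrees of freedom = 2 − 1 = 1; critical value at α = 0.05 is 3.841.
Since 0.813 < 3.841, we fail to reject the null hypothesis — the data are consistent with the 9:7 ratio.

0.813; consistent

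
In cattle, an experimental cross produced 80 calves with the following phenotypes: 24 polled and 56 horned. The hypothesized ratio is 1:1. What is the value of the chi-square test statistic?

Total ratio parts = 2. Expected numbers out of 80:
  polled: 80 × 1/2 = 40
  horned: 80 × 1/2 = 40
χ² = Σ (O − E)² / E
  polled: (24 − 40)² / 40 = 6.4000
  horned: (56 − 40)² / 40 = 6.4000
χ² = 6.4000 + 6.4000 = 12.800

12.800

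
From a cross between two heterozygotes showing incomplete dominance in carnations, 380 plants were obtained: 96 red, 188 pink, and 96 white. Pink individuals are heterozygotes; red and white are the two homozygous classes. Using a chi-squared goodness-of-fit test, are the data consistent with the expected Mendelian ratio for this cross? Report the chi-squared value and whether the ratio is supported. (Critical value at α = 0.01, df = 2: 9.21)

0.042; consistent

With incomplete dominance, a heterozygote × heterozygote cross gives a 1:2:1 phenotypic ratio.
Expected counts for N = 380 under a 1:2:1 ratio (total parts = 4):
  red: 380 × 1/4 = 95
  pink: 380 × 2/4 = 190
  white: 380 × 1/4 = 95
χ² = Σ (O − E)² / E
  red: (96 − 95)² / 95 = 0.0105
  pink: (188 − 190)² / 190 = 0.0211
  white: (96 − 95)² / 95 = 0.0105
χ² = 0.0105 + 0.0211 + 0.0105 = 0.0421 ≈ 0.042
Degrees of freedom = 3 − 1 = 2; critical value at α = 0.01 is 9.21.
Since 0.042 < 9.21, we fail to reject the null hypothesis — the data are consistent with the 1:2:1 ratio.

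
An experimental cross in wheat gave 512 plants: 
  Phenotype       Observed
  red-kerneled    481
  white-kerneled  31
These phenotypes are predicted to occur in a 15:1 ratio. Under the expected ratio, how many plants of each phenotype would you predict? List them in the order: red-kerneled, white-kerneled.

Under the 15:1 hypothesis (Σ ratio = 16, N = 512):
  red-kerneled: 512 × 15/16 = 480
  white-kerneled: 512 × 1/16 = 32

480, 32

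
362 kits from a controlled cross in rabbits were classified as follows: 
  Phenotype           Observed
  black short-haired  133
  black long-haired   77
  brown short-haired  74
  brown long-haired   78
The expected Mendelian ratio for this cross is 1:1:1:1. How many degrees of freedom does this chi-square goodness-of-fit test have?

3

A goodness-of-fit test with 4 phenotype classes has df = 4 − 1 = 3.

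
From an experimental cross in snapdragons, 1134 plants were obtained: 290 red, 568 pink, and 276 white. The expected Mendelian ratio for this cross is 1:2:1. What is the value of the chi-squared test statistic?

0.349

Total ratio parts = 4. Expected numbers out of 1134:
  red: 1134 × 1/4 = 283.5
  pink: 1134 × 2/4 = 567
  white: 1134 × 1/4 = 283.5
χ² = Σ (O − E)² / E
  red: (290 − 283.5)² / 283.5 = 0.1490
  pink: (568 − 567)² / 567 = 0.0018
  white: (276 − 283.5)² / 283.5 = 0.1984
χ² = 0.1490 + 0.0018 + 0.1984 = 0.3492 ≈ 0.349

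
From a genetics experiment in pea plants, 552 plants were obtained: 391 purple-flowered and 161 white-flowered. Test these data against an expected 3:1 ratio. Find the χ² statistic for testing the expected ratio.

5.111

Under the 3:1 hypothesis (Σ ratio = 4, N = 552):
  purple-flowered: 552 × 3/4 = 414
  white-flowered: 552 × 1/4 = 138
χ² = Σ (O − E)² / E
  purple-flowered: (391 − 414)² / 414 = 1.2778
  white-flowered: (161 − 138)² / 138 = 3.8333
χ² = 1.2778 + 3.8333 = 5.1111 ≈ 5.111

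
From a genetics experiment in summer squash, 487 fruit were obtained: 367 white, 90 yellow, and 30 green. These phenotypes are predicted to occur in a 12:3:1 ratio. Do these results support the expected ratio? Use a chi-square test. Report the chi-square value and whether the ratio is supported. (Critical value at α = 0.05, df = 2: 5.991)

0.034; consistent

Expected counts for N = 487 under a 12:3:1 ratio (total parts = 16):
  white: 487 × 12/16 = 365.25
  yellow: 487 × 3/16 = 91.3125
  green: 487 × 1/16 = 30.4375
χ² = Σ (O − E)² / E
  white: (367 − 365.25)² / 365.25 = 0.0084
  yellow: (90 − 91.3125)² / 91.3125 = 0.0189
  green: (30 − 30.4375)² / 30.4375 = 0.0063
χ² = 0.0084 + 0.0189 + 0.0063 = 0.0336 ≈ 0.034
Degrees of freedom = 3 − 1 = 2; critical value at α = 0.05 is 5.991.
Since 0.034 < 5.991, we fail to reject the null hypothesis — the data are consistent with the 12:3:1 ratio.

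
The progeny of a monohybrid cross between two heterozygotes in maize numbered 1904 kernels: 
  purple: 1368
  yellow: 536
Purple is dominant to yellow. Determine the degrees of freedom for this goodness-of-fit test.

1

For a monohybrid cross between heterozygotes with complete dominance, the expected phenotypic ratio is 3:1.
A goodness-of-fit test with 2 phenotype classes has df = 2 − 1 = 1.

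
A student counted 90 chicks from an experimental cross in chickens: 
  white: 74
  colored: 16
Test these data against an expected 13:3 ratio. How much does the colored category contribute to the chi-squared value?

0.045

Total ratio parts = 16. Expected numbers out of 90:
  white: 90 × 13/16 = 73.125
  colored: 90 × 3/16 = 16.875
Contribution of colored: (16 − 16.875)² / 16.875 = 0.0454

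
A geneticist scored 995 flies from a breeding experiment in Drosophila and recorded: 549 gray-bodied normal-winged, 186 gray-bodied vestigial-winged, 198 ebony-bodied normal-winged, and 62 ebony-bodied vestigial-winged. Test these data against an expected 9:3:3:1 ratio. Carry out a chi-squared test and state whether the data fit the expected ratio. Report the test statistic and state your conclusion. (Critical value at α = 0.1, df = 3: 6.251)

Total ratio parts = 16. Expected numbers out of 995:
  gray-bodied normal-winged: 995 × 9/16 = 559.6875
  gray-bodied vestigial-winged: 995 × 3/16 = 186.5625
  ebony-bodied normal-winged: 995 × 3/16 = 186.5625
  ebony-bodied vestigial-winged: 995 × 1/16 = 62.1875
χ² = Σ (O − E)² / E
  gray-bodied normal-winged: (549 − 559.6875)² / 559.6875 = 0.2041
  gray-bodied vestigial-winged: (186 − 186.5625)² / 186.5625 = 0.0017
  ebony-bodied normal-winged: (198 − 186.5625)² / 186.5625 = 0.7012
  ebony-bodied vestigial-winged: (62 − 62.1875)² / 62.1875 = 0.0006
χ² = 0.2041 + 0.0017 + 0.7012 + 0.0006 = 0.9076 ≈ 0.908
Degrees of freedom = 4 − 1 = 3; critical value at α = 0.1 is 6.251.
Since 0.908 < 6.251, we fail to reject the null hypothesis — the data are consistent with the 9:3:3:1 ratio.

0.908; consistent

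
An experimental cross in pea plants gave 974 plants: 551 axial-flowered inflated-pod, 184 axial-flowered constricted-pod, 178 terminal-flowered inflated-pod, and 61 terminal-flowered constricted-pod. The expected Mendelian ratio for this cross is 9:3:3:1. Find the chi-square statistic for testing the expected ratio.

0.146

Under the 9:3:3:1 hypothesis (Σ ratio = 16, N = 974):
  axial-flowered inflated-pod: 974 × 9/16 = 547.875
  axial-flowered constricted-pod: 974 × 3/16 = 182.625
  terminal-flowered inflated-pod: 974 × 3/16 = 182.625
  terminal-flowered constricted-pod: 974 × 1/16 = 60.875
χ² = Σ (O − E)² / E
  axial-flowered inflated-pod: (551 − 547.875)² / 547.875 = 0.0178
  axial-flowered constricted-pod: (184 − 182.625)² / 182.625 = 0.0104
  terminal-flowered inflated-pod: (178 − 182.625)² / 182.625 = 0.1171
  terminal-flowered constricted-pod: (61 − 60.875)² / 60.875 = 0.0003
χ² = 0.0178 + 0.0104 + 0.1171 + 0.0003 = 0.1456 ≈ 0.146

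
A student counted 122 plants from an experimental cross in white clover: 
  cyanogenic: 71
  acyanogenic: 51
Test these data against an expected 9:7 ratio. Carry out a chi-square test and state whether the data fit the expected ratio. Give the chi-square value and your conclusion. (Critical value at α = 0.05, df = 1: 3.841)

0.188; consistent

Total ratio parts = 16. Expected numbers out of 122:
  cyanogenic: 122 × 9/16 = 68.625
  acyanogenic: 122 × 7/16 = 53.375
χ² = Σ (O − E)² / E
  cyanogenic: (71 − 68.625)² / 68.625 = 0.0822
  acyanogenic: (51 − 53.375)² / 53.375 = 0.1057
χ² = 0.0822 + 0.1057 = 0.1879 ≈ 0.188
Degrees of freedom = 2 − 1 = 1; critical value at α = 0.05 is 3.841.
Since 0.188 < 3.841, we fail to reject the null hypothesis — the data are consistent with the 9:7 ratio.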